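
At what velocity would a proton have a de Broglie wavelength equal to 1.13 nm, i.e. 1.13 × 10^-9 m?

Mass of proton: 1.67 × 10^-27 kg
3.51 × 10^2 m/s

From λ = h/(mv), solve for v:

v = h/(mλ)
v = (6.626 × 10^-34 J·s) / (1.67 × 10^-27 kg × 1.13 × 10^-9 m)
v = 3.51 × 10^2 m/s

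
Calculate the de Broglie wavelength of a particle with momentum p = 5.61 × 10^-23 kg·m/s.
1.18 × 10^-11 m

Using the de Broglie relation λ = h/p:

λ = h/p
λ = (6.626 × 10^-34 J·s) / (5.61 × 10^-23 kg·m/s)
λ = 1.18 × 10^-11 m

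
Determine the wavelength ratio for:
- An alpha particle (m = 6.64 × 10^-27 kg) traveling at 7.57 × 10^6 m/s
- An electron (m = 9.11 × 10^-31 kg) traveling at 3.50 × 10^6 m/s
λ₁/λ₂ = 6.34 × 10^-5

Using λ = h/(mv):

λ₁ = h/(m₁v₁) = 1.32 × 10^-14 m
λ₂ = h/(m₂v₂) = 2.08 × 10^-10 m

Ratio λ₁/λ₂ = (m₂v₂)/(m₁v₁)
         = (9.11 × 10^-31 kg × 3.50 × 10^6 m/s) / (6.64 × 10^-27 kg × 7.57 × 10^6 m/s)
         = 6.34 × 10^-5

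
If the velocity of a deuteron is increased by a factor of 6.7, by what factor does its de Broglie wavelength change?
The wavelength decreases by a factor of 6.7.

From λ = h/(mv), the wavelength is inversely proportional to velocity:

λ ∝ 1/v

If v → 6.7v, then λ → λ/6.7

When velocity is increased by a factor of 6.7, the wavelength decreases by a factor of 6.7.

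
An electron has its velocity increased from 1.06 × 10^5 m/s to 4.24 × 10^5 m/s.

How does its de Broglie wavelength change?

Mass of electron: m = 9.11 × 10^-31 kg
The wavelength decreases by a factor of 4.

Using λ = h/(mv):

Initial wavelength: λ₁ = h/(mv₁) = 6.86 × 10^-9 m
Final wavelength: λ₂ = h/(mv₂) = 1.72 × 10^-9 m

Since λ ∝ 1/v, when velocity increases by a factor of 4, the wavelength decreases by a factor of 4.

λ₂/λ₁ = v₁/v₂ = 1/4

The wavelength decreases by a factor of 4.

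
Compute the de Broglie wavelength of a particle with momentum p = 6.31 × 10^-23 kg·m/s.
1.05 × 10^-11 m

Using the de Broglie relation λ = h/p:

λ = h/p
λ = (6.626 × 10^-34 J·s) / (6.31 × 10^-23 kg·m/s)
λ = 1.05 × 10^-11 m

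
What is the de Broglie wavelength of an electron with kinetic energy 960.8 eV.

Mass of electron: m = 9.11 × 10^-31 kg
3.96 × 10^-11 m

Using λ = h/√(2mKE):

First convert KE to Joules: KE = 960.8 eV = 1.539 × 10^-16 J

λ = h/√(2mKE)
λ = (6.626 × 10^-34 J·s) / √(2 × 9.11 × 10^-31 kg × 1.539 × 10^-16 J)
λ = 3.96 × 10^-11 m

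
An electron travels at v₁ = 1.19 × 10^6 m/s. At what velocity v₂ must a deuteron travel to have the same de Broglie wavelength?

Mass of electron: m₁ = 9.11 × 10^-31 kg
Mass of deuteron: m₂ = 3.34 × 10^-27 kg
v₂ = 3.25 × 10^2 m/s

For equal de Broglie wavelengths: λ₁ = λ₂

h/(m₁v₁) = h/(m₂v₂)
m₁v₁ = m₂v₂
v₂ = v₁ · (m₁/m₂)

v₂ = 1.19 × 10^6 m/s × (9.11 × 10^-31 kg / 3.34 × 10^-27 kg)
v₂ = 3.25 × 10^2 m/s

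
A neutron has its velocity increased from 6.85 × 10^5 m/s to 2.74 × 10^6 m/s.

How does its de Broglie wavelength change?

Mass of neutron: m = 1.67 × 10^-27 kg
The wavelength decreases by a factor of 4.

Using λ = h/(mv):

Initial wavelength: λ₁ = h/(mv₁) = 5.79 × 10^-13 m
Final wavelength: λ₂ = h/(mv₂) = 1.45 × 10^-13 m

Since λ ∝ 1/v, when velocity increases by a factor of 4, the wavelength decreases by a factor of 4.

λ₂/λ₁ = v₁/v₂ = 1/4

The wavelength decreases by a factor of 4.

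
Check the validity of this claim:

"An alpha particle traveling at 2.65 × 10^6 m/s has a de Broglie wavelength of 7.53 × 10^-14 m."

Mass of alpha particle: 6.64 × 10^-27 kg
False

The claim is incorrect.

Using λ = h/(mv):
λ = (6.626 × 10^-34 J·s) / (6.64 × 10^-27 kg × 2.65 × 10^6 m/s)
λ = 3.77 × 10^-14 m

The actual wavelength differs from the claimed 7.53 × 10^-14 m.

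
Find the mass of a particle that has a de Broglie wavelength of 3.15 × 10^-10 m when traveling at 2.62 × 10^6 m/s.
8.03 × 10^-31 kg

From the de Broglie relation λ = h/(mv), we solve for m:

m = h/(λv)
m = (6.626 × 10^-34 J·s) / (3.15 × 10^-10 m × 2.62 × 10^6 m/s)
m = 8.03 × 10^-31 kg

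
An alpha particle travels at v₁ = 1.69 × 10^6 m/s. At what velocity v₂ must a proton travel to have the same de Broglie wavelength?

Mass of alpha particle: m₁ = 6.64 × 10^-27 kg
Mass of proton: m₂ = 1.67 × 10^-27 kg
v₂ = 6.72 × 10^6 m/s

For equal de Broglie wavelengths: λ₁ = λ₂

h/(m₁v₁) = h/(m₂v₂)
m₁v₁ = m₂v₂
v₂ = v₁ · (m₁/m₂)

v₂ = 1.69 × 10^6 m/s × (6.64 × 10^-27 kg / 1.67 × 10^-27 kg)
v₂ = 6.72 × 10^6 m/s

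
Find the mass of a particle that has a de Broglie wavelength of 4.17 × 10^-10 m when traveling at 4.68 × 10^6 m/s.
3.40 × 10^-31 kg

From the de Broglie relation λ = h/(mv), we solve for m:

m = h/(λv)
m = (6.626 × 10^-34 J·s) / (4.17 × 10^-10 m × 4.68 × 10^6 m/s)
m = 3.40 × 10^-31 kg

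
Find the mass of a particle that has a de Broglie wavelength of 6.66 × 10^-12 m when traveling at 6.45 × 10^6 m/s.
1.54 × 10^-29 kg

From the de Broglie relation λ = h/(mv), we solve for m:

m = h/(λv)
m = (6.626 × 10^-34 J·s) / (6.66 × 10^-12 m × 6.45 × 10^6 m/s)
m = 1.54 × 10^-29 kg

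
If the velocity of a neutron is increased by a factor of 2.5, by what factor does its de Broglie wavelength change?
The wavelength decreases by a factor of 2.5.

From λ = h/(mv), the wavelength is inversely proportional to velocity:

λ ∝ 1/v

If v → 2.5v, then λ → λ/2.5

When velocity is increased by a factor of 2.5, the wavelength decreases by a factor of 2.5.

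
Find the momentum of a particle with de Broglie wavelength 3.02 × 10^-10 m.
2.19 × 10^-24 kg·m/s

From the de Broglie relation λ = h/p, we solve for p:

p = h/λ
p = (6.626 × 10^-34 J·s) / (3.02 × 10^-10 m)
p = 2.19 × 10^-24 kg·m/s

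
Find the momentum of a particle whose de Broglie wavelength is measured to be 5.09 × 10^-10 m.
1.30 × 10^-24 kg·m/s

From the de Broglie relation λ = h/p, we solve for p:

p = h/λ
p = (6.626 × 10^-34 J·s) / (5.09 × 10^-10 m)
p = 1.30 × 10^-24 kg·m/s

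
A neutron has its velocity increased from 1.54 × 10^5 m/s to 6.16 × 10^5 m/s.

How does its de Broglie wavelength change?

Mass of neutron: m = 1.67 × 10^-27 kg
The wavelength decreases by a factor of 4.

Using λ = h/(mv):

Initial wavelength: λ₁ = h/(mv₁) = 2.58 × 10^-12 m
Final wavelength: λ₂ = h/(mv₂) = 6.44 × 10^-13 m

Since λ ∝ 1/v, when velocity increases by a factor of 4, the wavelength decreases by a factor of 4.

λ₂/λ₁ = v₁/v₂ = 1/4

The wavelength decreases by a factor of 4.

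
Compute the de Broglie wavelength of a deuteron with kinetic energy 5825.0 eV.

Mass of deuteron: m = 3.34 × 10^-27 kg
2.65 × 10^-13 m

Using λ = h/√(2mKE):

First convert KE to Joules: KE = 5825.0 eV = 9.333 × 10^-16 J

λ = h/√(2mKE)
λ = (6.626 × 10^-34 J·s) / √(2 × 3.34 × 10^-27 kg × 9.333 × 10^-16 J)
λ = 2.65 × 10^-13 m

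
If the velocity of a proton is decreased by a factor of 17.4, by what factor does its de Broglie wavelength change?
The wavelength increases by a factor of 17.4.

From λ = h/(mv), the wavelength is inversely proportional to velocity:

λ ∝ 1/v

If v → v/17.4, then λ → 17.4λ

When velocity is decreased by a factor of 17.4, the wavelength increases by a factor of 17.4.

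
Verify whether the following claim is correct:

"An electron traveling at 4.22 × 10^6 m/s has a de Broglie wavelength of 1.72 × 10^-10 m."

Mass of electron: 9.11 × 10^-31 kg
True

The claim is correct.

Using λ = h/(mv):
λ = (6.626 × 10^-34 J·s) / (9.11 × 10^-31 kg × 4.22 × 10^6 m/s)
λ = 1.72 × 10^-10 m

This matches the claimed value.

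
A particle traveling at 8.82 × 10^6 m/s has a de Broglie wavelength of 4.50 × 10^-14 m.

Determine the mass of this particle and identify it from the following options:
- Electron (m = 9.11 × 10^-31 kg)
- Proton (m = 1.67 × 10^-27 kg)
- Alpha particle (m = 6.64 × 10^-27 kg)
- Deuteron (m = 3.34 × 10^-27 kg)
The particle is a proton.

From λ = h/(mv), solve for mass:

m = h/(λv)
m = (6.626 × 10^-34 J·s) / (4.50 × 10^-14 m × 8.82 × 10^6 m/s)
m = 1.67 × 10^-27 kg

Comparing with the listed masses, this is closest to a proton.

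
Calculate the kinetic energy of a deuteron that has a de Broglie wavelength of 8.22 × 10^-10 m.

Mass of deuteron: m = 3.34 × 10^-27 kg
9.73 × 10^-23 J (or 6.07 × 10^-4 eV)

From λ = h/√(2mKE), we solve for KE:

λ² = h²/(2mKE)
KE = h²/(2mλ²)
KE = (6.626 × 10^-34 J·s)² / (2 × 3.34 × 10^-27 kg × (8.22 × 10^-10 m)²)
KE = 9.73 × 10^-23 J
KE = 6.07 × 10^-4 eV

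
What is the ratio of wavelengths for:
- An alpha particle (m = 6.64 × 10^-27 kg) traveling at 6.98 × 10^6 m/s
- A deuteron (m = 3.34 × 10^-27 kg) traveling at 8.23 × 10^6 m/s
λ₁/λ₂ = 0.593

Using λ = h/(mv):

λ₁ = h/(m₁v₁) = 1.43 × 10^-14 m
λ₂ = h/(m₂v₂) = 2.41 × 10^-14 m

Ratio λ₁/λ₂ = (m₂v₂)/(m₁v₁)
         = (3.34 × 10^-27 kg × 8.23 × 10^6 m/s) / (6.64 × 10^-27 kg × 6.98 × 10^6 m/s)
         = 0.593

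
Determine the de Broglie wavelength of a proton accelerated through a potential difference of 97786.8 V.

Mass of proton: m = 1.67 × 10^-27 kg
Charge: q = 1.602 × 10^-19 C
9.16 × 10^-14 m

When a particle is accelerated through voltage V, it gains kinetic energy KE = qV.

The de Broglie wavelength is then λ = h/√(2mqV):

λ = h/√(2mqV)
λ = (6.626 × 10^-34 J·s) / √(2 × 1.67 × 10^-27 kg × 1.602 × 10^-19 C × 97786.8 V)
λ = 9.16 × 10^-14 m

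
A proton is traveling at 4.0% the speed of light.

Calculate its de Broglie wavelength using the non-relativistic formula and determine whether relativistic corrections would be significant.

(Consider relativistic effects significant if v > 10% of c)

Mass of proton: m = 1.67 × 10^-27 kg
No, relativistic corrections are not needed.

Using the non-relativistic de Broglie formula λ = h/(mv):

v = 4.0% × c = 1.199 × 10^7 m/s

λ = h/(mv)
λ = (6.626 × 10^-34 J·s) / (1.67 × 10^-27 kg × 1.199 × 10^7 m/s)
λ = 3.31 × 10^-14 m

Since v = 4.0% of c < 10% of c, relativistic corrections are NOT significant and this non-relativistic result is a good approximation.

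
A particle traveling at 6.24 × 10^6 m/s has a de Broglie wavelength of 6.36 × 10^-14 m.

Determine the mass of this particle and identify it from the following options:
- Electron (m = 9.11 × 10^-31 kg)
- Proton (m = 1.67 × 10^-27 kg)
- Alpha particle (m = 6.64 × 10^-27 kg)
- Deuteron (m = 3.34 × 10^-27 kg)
The particle is a proton.

From λ = h/(mv), solve for mass:

m = h/(λv)
m = (6.626 × 10^-34 J·s) / (6.36 × 10^-14 m × 6.24 × 10^6 m/s)
m = 1.67 × 10^-27 kg

Comparing with the listed masses, this is closest to a proton.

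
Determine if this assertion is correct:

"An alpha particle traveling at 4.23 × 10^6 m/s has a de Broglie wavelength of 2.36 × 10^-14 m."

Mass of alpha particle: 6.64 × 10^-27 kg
True

The claim is correct.

Using λ = h/(mv):
λ = (6.626 × 10^-34 J·s) / (6.64 × 10^-27 kg × 4.23 × 10^6 m/s)
λ = 2.36 × 10^-14 m

This matches the claimed value.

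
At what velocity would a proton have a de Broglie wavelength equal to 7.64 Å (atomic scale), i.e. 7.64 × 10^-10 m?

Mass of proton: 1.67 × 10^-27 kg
5.19 × 10^2 m/s

From λ = h/(mv), solve for v:

v = h/(mλ)
v = (6.626 × 10^-34 J·s) / (1.67 × 10^-27 kg × 7.64 × 10^-10 m)
v = 5.19 × 10^2 m/s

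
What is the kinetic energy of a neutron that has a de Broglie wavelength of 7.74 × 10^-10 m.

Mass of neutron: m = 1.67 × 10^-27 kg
2.19 × 10^-22 J (or 1.37 × 10^-3 eV)

From λ = h/√(2mKE), we solve for KE:

λ² = h²/(2mKE)
KE = h²/(2mλ²)
KE = (6.626 × 10^-34 J·s)² / (2 × 1.67 × 10^-27 kg × (7.74 × 10^-10 m)²)
KE = 2.19 × 10^-22 J
KE = 1.37 × 10^-3 eV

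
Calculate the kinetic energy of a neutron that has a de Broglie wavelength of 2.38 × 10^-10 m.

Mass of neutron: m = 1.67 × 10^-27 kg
2.32 × 10^-21 J (or 0.0145 eV)

From λ = h/√(2mKE), we solve for KE:

λ² = h²/(2mKE)
KE = h²/(2mλ²)
KE = (6.626 × 10^-34 J·s)² / (2 × 1.67 × 10^-27 kg × (2.38 × 10^-10 m)²)
KE = 2.32 × 10^-21 J
KE = 0.0145 eV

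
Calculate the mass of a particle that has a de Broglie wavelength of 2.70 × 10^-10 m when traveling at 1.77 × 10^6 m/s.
1.39 × 10^-30 kg

From the de Broglie relation λ = h/(mv), we solve for m:

m = h/(λv)
m = (6.626 × 10^-34 J·s) / (2.70 × 10^-10 m × 1.77 × 10^6 m/s)
m = 1.39 × 10^-30 kg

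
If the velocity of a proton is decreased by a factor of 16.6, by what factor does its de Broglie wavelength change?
The wavelength increases by a factor of 16.6.

From λ = h/(mv), the wavelength is inversely proportional to velocity:

λ ∝ 1/v

If v → v/16.6, then λ → 16.6λ

When velocity is decreased by a factor of 16.6, the wavelength increases by a factor of 16.6.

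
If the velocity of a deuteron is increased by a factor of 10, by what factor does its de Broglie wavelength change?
The wavelength decreases by a factor of 10.

From λ = h/(mv), the wavelength is inversely proportional to velocity:

λ ∝ 1/v

If v → 10v, then λ → λ/10

When velocity is increased by a factor of 10, the wavelength decreases by a factor of 10.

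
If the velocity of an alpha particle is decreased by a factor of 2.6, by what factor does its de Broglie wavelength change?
The wavelength increases by a factor of 2.6.

From λ = h/(mv), the wavelength is inversely proportional to velocity:

λ ∝ 1/v

If v → v/2.6, then λ → 2.6λ

When velocity is decreased by a factor of 2.6, the wavelength increases by a factor of 2.6.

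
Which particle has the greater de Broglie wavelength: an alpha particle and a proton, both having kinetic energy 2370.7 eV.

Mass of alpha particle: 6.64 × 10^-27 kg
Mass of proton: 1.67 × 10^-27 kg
The proton has the longer wavelength.

Using λ = h/√(2mKE):

For alpha particle: λ₁ = h/√(2m₁KE) = 2.95 × 10^-13 m
For proton: λ₂ = h/√(2m₂KE) = 5.88 × 10^-13 m

Since λ ∝ 1/√m at constant kinetic energy, the lighter particle has the longer wavelength.

The proton has the longer de Broglie wavelength.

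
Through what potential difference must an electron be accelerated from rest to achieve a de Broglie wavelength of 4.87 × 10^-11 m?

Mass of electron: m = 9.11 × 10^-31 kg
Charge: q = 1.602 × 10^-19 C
634 V

From λ = h/√(2mqV), we solve for V:

λ² = h²/(2mqV)
V = h²/(2mqλ²)
V = (6.626 × 10^-34 J·s)² / (2 × 9.11 × 10^-31 kg × 1.602 × 10^-19 C × (4.87 × 10^-11 m)²)
V = 634 V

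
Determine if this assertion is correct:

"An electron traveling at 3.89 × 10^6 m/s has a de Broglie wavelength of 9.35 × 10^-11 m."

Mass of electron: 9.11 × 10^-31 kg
False

The claim is incorrect.

Using λ = h/(mv):
λ = (6.626 × 10^-34 J·s) / (9.11 × 10^-31 kg × 3.89 × 10^6 m/s)
λ = 1.87 × 10^-10 m

The actual wavelength differs from the claimed 9.35 × 10^-11 m.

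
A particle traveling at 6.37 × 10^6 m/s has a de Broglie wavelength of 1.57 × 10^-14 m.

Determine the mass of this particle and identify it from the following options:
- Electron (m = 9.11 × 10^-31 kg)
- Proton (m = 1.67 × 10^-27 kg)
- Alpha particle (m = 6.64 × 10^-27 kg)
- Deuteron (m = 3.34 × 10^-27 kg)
The particle is an alpha particle.

From λ = h/(mv), solve for mass:

m = h/(λv)
m = (6.626 × 10^-34 J·s) / (1.57 × 10^-14 m × 6.37 × 10^6 m/s)
m = 6.63 × 10^-27 kg

Comparing with the listed masses, this is closest to an alpha particle.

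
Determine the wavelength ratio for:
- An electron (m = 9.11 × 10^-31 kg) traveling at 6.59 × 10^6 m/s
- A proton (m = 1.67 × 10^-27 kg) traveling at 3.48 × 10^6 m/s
λ₁/λ₂ = 968

Using λ = h/(mv):

λ₁ = h/(m₁v₁) = 1.10 × 10^-10 m
λ₂ = h/(m₂v₂) = 1.14 × 10^-13 m

Ratio λ₁/λ₂ = (m₂v₂)/(m₁v₁)
         = (1.67 × 10^-27 kg × 3.48 × 10^6 m/s) / (9.11 × 10^-31 kg × 6.59 × 10^6 m/s)
         = 968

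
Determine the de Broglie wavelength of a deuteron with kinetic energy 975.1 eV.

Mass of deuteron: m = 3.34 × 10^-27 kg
6.49 × 10^-13 m

Using λ = h/√(2mKE):

First convert KE to Joules: KE = 975.1 eV = 1.562 × 10^-16 J

λ = h/√(2mKE)
λ = (6.626 × 10^-34 J·s) / √(2 × 3.34 × 10^-27 kg × 1.562 × 10^-16 J)
λ = 6.49 × 10^-13 m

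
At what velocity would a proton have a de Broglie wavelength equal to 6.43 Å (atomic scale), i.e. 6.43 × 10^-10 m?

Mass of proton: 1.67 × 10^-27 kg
6.17 × 10^2 m/s

From λ = h/(mv), solve for v:

v = h/(mλ)
v = (6.626 × 10^-34 J·s) / (1.67 × 10^-27 kg × 6.43 × 10^-10 m)
v = 6.17 × 10^2 m/s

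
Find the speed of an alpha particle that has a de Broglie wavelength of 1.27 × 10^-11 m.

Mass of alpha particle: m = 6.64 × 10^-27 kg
7.86 × 10^3 m/s

From the de Broglie relation λ = h/(mv), we solve for v:

v = h/(mλ)
v = (6.626 × 10^-34 J·s) / (6.64 × 10^-27 kg × 1.27 × 10^-11 m)
v = 7.86 × 10^3 m/s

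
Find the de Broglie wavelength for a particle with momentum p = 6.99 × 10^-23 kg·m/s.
9.48 × 10^-12 m

Using the de Broglie relation λ = h/p:

λ = h/p
λ = (6.626 × 10^-34 J·s) / (6.99 × 10^-23 kg·m/s)
λ = 9.48 × 10^-12 m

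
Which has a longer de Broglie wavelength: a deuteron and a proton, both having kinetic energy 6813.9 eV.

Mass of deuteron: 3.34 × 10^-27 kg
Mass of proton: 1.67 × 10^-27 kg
The proton has the longer wavelength.

Using λ = h/√(2mKE):

For deuteron: λ₁ = h/√(2m₁KE) = 2.45 × 10^-13 m
For proton: λ₂ = h/√(2m₂KE) = 3.47 × 10^-13 m

Since λ ∝ 1/√m at constant kinetic energy, the lighter particle has the longer wavelength.

The proton has the longer de Broglie wavelength.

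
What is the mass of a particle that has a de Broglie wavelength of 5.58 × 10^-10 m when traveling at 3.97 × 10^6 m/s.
2.99 × 10^-31 kg

From the de Broglie relation λ = h/(mv), we solve for m:

m = h/(λv)
m = (6.626 × 10^-34 J·s) / (5.58 × 10^-10 m × 3.97 × 10^6 m/s)
m = 2.99 × 10^-31 kg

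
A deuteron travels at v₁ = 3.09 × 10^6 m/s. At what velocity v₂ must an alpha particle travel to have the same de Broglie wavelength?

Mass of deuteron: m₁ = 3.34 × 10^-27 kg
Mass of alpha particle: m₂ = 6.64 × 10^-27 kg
v₂ = 1.55 × 10^6 m/s

For equal de Broglie wavelengths: λ₁ = λ₂

h/(m₁v₁) = h/(m₂v₂)
m₁v₁ = m₂v₂
v₂ = v₁ · (m₁/m₂)

v₂ = 3.09 × 10^6 m/s × (3.34 × 10^-27 kg / 6.64 × 10^-27 kg)
v₂ = 1.55 × 10^6 m/s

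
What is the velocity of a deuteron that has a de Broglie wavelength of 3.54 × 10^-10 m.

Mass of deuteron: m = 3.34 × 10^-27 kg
5.60 × 10^2 m/s

From the de Broglie relation λ = h/(mv), we solve for v:

v = h/(mλ)
v = (6.626 × 10^-34 J·s) / (3.34 × 10^-27 kg × 3.54 × 10^-10 m)
v = 5.60 × 10^2 m/s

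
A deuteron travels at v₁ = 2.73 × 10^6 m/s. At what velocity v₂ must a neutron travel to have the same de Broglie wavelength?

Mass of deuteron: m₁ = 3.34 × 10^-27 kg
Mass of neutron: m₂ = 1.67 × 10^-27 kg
v₂ = 5.46 × 10^6 m/s

For equal de Broglie wavelengths: λ₁ = λ₂

h/(m₁v₁) = h/(m₂v₂)
m₁v₁ = m₂v₂
v₂ = v₁ · (m₁/m₂)

v₂ = 2.73 × 10^6 m/s × (3.34 × 10^-27 kg / 1.67 × 10^-27 kg)
v₂ = 5.46 × 10^6 m/s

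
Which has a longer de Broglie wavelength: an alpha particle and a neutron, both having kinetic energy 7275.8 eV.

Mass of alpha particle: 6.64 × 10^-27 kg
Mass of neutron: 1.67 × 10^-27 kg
The neutron has the longer wavelength.

Using λ = h/√(2mKE):

For alpha particle: λ₁ = h/√(2m₁KE) = 1.68 × 10^-13 m
For neutron: λ₂ = h/√(2m₂KE) = 3.36 × 10^-13 m

Since λ ∝ 1/√m at constant kinetic energy, the lighter particle has the longer wavelength.

The neutron has the longer de Broglie wavelength.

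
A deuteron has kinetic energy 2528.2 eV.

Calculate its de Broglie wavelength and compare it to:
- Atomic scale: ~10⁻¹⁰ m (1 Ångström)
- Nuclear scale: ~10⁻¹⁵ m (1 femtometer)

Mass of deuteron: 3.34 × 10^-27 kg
λ = 4.03 × 10^-13 m, which is between nuclear and atomic scales.

Using λ = h/√(2mKE):

KE = 2528.2 eV = 4.051 × 10^-16 J

λ = h/√(2mKE)
λ = (6.626 × 10^-34 J·s) / √(2 × 3.34 × 10^-27 kg × 4.051 × 10^-16 J)
λ = 4.03 × 10^-13 m

Comparison:
- Atomic scale (10⁻¹⁰ m): λ is 0.004× this size
- Nuclear scale (10⁻¹⁵ m): λ is 4e+02× this size

The wavelength is between nuclear and atomic scales.

This wavelength is appropriate for probing atomic structure but too large for nuclear physics experiments.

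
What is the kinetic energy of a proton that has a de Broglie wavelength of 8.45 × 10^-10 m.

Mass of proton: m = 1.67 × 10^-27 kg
1.84 × 10^-22 J (or 1.15 × 10^-3 eV)

From λ = h/√(2mKE), we solve for KE:

λ² = h²/(2mKE)
KE = h²/(2mλ²)
KE = (6.626 × 10^-34 J·s)² / (2 × 1.67 × 10^-27 kg × (8.45 × 10^-10 m)²)
KE = 1.84 × 10^-22 J
KE = 1.15 × 10^-3 eV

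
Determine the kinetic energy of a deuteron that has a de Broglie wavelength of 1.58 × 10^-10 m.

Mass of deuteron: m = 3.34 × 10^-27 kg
2.63 × 10^-21 J (or 0.0164 eV)

From λ = h/√(2mKE), we solve for KE:

λ² = h²/(2mKE)
KE = h²/(2mλ²)
KE = (6.626 × 10^-34 J·s)² / (2 × 3.34 × 10^-27 kg × (1.58 × 10^-10 m)²)
KE = 2.63 × 10^-21 J
KE = 0.0164 eV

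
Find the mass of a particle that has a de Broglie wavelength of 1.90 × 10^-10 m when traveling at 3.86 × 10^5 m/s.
9.03 × 10^-30 kg

From the de Broglie relation λ = h/(mv), we solve for m:

m = h/(λv)
m = (6.626 × 10^-34 J·s) / (1.90 × 10^-10 m × 3.86 × 10^5 m/s)
m = 9.03 × 10^-30 kg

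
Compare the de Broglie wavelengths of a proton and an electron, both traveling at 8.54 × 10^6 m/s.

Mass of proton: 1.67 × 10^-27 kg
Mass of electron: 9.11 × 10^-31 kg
The electron has the longer wavelength.

Using λ = h/(mv), since both particles have the same velocity, the wavelength depends only on mass.

For proton: λ₁ = h/(m₁v) = 4.65 × 10^-14 m
For electron: λ₂ = h/(m₂v) = 8.52 × 10^-11 m

Since λ ∝ 1/m at constant velocity, the lighter particle has the longer wavelength.

The electron has the longer de Broglie wavelength.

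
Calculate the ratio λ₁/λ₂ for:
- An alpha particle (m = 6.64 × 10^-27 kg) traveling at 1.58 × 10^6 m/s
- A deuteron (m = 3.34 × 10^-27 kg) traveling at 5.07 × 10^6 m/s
λ₁/λ₂ = 1.61

Using λ = h/(mv):

λ₁ = h/(m₁v₁) = 6.32 × 10^-14 m
λ₂ = h/(m₂v₂) = 3.91 × 10^-14 m

Ratio λ₁/λ₂ = (m₂v₂)/(m₁v₁)
         = (3.34 × 10^-27 kg × 5.07 × 10^6 m/s) / (6.64 × 10^-27 kg × 1.58 × 10^6 m/s)
         = 1.61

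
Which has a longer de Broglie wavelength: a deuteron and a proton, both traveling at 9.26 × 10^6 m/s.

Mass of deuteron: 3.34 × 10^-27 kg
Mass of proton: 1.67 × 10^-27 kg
The proton has the longer wavelength.

Using λ = h/(mv), since both particles have the same velocity, the wavelength depends only on mass.

For deuteron: λ₁ = h/(m₁v) = 2.14 × 10^-14 m
For proton: λ₂ = h/(m₂v) = 4.28 × 10^-14 m

Since λ ∝ 1/m at constant velocity, the lighter particle has the longer wavelength.

The proton has the longer de Broglie wavelength.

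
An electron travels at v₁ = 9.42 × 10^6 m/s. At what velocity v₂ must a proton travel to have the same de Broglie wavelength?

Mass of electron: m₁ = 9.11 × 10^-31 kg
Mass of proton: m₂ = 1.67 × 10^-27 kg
v₂ = 5.14 × 10^3 m/s

For equal de Broglie wavelengths: λ₁ = λ₂

h/(m₁v₁) = h/(m₂v₂)
m₁v₁ = m₂v₂
v₂ = v₁ · (m₁/m₂)

v₂ = 9.42 × 10^6 m/s × (9.11 × 10^-31 kg / 1.67 × 10^-27 kg)
v₂ = 5.14 × 10^3 m/s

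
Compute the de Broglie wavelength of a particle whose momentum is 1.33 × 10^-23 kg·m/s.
4.98 × 10^-11 m

Using the de Broglie relation λ = h/p:

λ = h/p
λ = (6.626 × 10^-34 J·s) / (1.33 × 10^-23 kg·m/s)
λ = 4.98 × 10^-11 m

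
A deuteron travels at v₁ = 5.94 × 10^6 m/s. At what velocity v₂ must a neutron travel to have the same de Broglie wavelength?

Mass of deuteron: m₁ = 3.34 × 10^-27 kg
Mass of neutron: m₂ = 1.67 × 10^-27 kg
v₂ = 1.19 × 10^7 m/s

For equal de Broglie wavelengths: λ₁ = λ₂

h/(m₁v₁) = h/(m₂v₂)
m₁v₁ = m₂v₂
v₂ = v₁ · (m₁/m₂)

v₂ = 5.94 × 10^6 m/s × (3.34 × 10^-27 kg / 1.67 × 10^-27 kg)
v₂ = 1.19 × 10^7 m/s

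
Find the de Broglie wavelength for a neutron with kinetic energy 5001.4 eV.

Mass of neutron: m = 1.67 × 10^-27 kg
4.05 × 10^-13 m

Using λ = h/√(2mKE):

First convert KE to Joules: KE = 5001.4 eV = 8.013 × 10^-16 J

λ = h/√(2mKE)
λ = (6.626 × 10^-34 J·s) / √(2 × 1.67 × 10^-27 kg × 8.013 × 10^-16 J)
λ = 4.05 × 10^-13 m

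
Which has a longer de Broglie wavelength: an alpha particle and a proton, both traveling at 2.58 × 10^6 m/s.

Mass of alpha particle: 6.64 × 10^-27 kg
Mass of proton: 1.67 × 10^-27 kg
The proton has the longer wavelength.

Using λ = h/(mv), since both particles have the same velocity, the wavelength depends only on mass.

For alpha particle: λ₁ = h/(m₁v) = 3.87 × 10^-14 m
For proton: λ₂ = h/(m₂v) = 1.54 × 10^-13 m

Since λ ∝ 1/m at constant velocity, the lighter particle has the longer wavelength.

The proton has the longer de Broglie wavelength.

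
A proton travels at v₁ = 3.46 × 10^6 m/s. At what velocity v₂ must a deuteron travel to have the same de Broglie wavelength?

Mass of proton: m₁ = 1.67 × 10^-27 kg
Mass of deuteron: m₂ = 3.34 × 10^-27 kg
v₂ = 1.73 × 10^6 m/s

For equal de Broglie wavelengths: λ₁ = λ₂

h/(m₁v₁) = h/(m₂v₂)
m₁v₁ = m₂v₂
v₂ = v₁ · (m₁/m₂)

v₂ = 3.46 × 10^6 m/s × (1.67 × 10^-27 kg / 3.34 × 10^-27 kg)
v₂ = 1.73 × 10^6 m/s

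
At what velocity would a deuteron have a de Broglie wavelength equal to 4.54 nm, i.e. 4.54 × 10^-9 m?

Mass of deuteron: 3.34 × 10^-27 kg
4.37 × 10^1 m/s

From λ = h/(mv), solve for v:

v = h/(mλ)
v = (6.626 × 10^-34 J·s) / (3.34 × 10^-27 kg × 4.54 × 10^-9 m)
v = 4.37 × 10^1 m/s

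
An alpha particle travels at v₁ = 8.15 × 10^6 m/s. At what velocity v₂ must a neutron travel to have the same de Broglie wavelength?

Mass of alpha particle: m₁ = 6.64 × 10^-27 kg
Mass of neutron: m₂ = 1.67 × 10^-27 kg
v₂ = 3.24 × 10^7 m/s

For equal de Broglie wavelengths: λ₁ = λ₂

h/(m₁v₁) = h/(m₂v₂)
m₁v₁ = m₂v₂
v₂ = v₁ · (m₁/m₂)

v₂ = 8.15 × 10^6 m/s × (6.64 × 10^-27 kg / 1.67 × 10^-27 kg)
v₂ = 3.24 × 10^7 m/s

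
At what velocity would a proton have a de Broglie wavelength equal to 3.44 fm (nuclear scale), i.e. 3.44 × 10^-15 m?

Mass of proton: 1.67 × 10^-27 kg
1.15 × 10^8 m/s

From λ = h/(mv), solve for v:

v = h/(mλ)
v = (6.626 × 10^-34 J·s) / (1.67 × 10^-27 kg × 3.44 × 10^-15 m)
v = 1.15 × 10^8 m/s

Note: This velocity is 38.5% of the speed of light, so relativistic corrections would be needed for a more accurate calculation.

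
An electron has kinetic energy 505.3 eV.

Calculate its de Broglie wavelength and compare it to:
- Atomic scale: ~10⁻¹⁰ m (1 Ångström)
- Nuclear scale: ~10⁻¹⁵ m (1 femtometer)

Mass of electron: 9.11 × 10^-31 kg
λ = 5.46 × 10^-11 m, which is between nuclear and atomic scales.

Using λ = h/√(2mKE):

KE = 505.3 eV = 8.096 × 10^-17 J

λ = h/√(2mKE)
λ = (6.626 × 10^-34 J·s) / √(2 × 9.11 × 10^-31 kg × 8.096 × 10^-17 J)
λ = 5.46 × 10^-11 m

Comparison:
- Atomic scale (10⁻¹⁰ m): λ is 0.55× this size
- Nuclear scale (10⁻¹⁵ m): λ is 5.5e+04× this size

The wavelength is between nuclear and atomic scales.

This wavelength is appropriate for probing atomic structure but too large for nuclear physics experiments.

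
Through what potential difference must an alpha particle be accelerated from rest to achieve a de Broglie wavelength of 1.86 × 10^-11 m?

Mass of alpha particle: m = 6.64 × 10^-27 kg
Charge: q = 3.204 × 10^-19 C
2.98 × 10^-1 V

From λ = h/√(2mqV), we solve for V:

λ² = h²/(2mqV)
V = h²/(2mqλ²)
V = (6.626 × 10^-34 J·s)² / (2 × 6.64 × 10^-27 kg × 3.204 × 10^-19 C × (1.86 × 10^-11 m)²)
V = 2.98 × 10^-1 V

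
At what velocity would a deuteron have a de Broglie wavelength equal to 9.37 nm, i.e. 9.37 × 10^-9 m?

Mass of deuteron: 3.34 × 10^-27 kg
2.12 × 10^1 m/s

From λ = h/(mv), solve for v:

v = h/(mλ)
v = (6.626 × 10^-34 J·s) / (3.34 × 10^-27 kg × 9.37 × 10^-9 m)
v = 2.12 × 10^1 m/s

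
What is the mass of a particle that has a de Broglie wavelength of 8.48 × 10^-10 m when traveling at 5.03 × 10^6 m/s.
1.55 × 10^-31 kg

From the de Broglie relation λ = h/(mv), we solve for m:

m = h/(λv)
m = (6.626 × 10^-34 J·s) / (8.48 × 10^-10 m × 5.03 × 10^6 m/s)
m = 1.55 × 10^-31 kg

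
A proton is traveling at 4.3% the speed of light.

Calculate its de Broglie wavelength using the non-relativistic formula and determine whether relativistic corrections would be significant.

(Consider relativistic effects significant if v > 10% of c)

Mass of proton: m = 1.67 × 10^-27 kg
No, relativistic corrections are not needed.

Using the non-relativistic de Broglie formula λ = h/(mv):

v = 4.3% × c = 1.289 × 10^7 m/s

λ = h/(mv)
λ = (6.626 × 10^-34 J·s) / (1.67 × 10^-27 kg × 1.289 × 10^7 m/s)
λ = 3.08 × 10^-14 m

Since v = 4.3% of c < 10% of c, relativistic corrections are NOT significant and this non-relativistic result is a good approximation.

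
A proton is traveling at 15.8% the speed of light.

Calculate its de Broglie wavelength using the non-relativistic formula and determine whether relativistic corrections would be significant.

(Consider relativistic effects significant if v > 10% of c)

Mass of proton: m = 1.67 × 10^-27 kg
Yes, relativistic corrections are needed.

Using the non-relativistic de Broglie formula λ = h/(mv):

v = 15.8% × c = 4.737 × 10^7 m/s

λ = h/(mv)
λ = (6.626 × 10^-34 J·s) / (1.67 × 10^-27 kg × 4.737 × 10^7 m/s)
λ = 8.38 × 10^-15 m

Since v = 15.8% of c > 10% of c, relativistic corrections ARE significant and the actual wavelength would differ from this non-relativistic estimate.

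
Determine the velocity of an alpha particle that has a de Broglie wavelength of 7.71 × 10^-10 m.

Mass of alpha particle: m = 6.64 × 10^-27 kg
1.29 × 10^2 m/s

From the de Broglie relation λ = h/(mv), we solve for v:

v = h/(mλ)
v = (6.626 × 10^-34 J·s) / (6.64 × 10^-27 kg × 7.71 × 10^-10 m)
v = 1.29 × 10^2 m/s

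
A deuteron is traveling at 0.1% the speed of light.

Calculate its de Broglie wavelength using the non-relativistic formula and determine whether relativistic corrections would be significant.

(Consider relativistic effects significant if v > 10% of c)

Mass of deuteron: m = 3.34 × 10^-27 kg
No, relativistic corrections are not needed.

Using the non-relativistic de Broglie formula λ = h/(mv):

v = 0.1% × c = 2.998 × 10^5 m/s

λ = h/(mv)
λ = (6.626 × 10^-34 J·s) / (3.34 × 10^-27 kg × 2.998 × 10^5 m/s)
λ = 6.62 × 10^-13 m

Since v = 0.1% of c < 10% of c, relativistic corrections are NOT significant and this non-relativistic result is a good approximation.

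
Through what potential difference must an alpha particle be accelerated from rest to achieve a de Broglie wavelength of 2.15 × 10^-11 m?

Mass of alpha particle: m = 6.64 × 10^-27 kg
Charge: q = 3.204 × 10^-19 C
2.23 × 10^-1 V

From λ = h/√(2mqV), we solve for V:

λ² = h²/(2mqV)
V = h²/(2mqλ²)
V = (6.626 × 10^-34 J·s)² / (2 × 6.64 × 10^-27 kg × 3.204 × 10^-19 C × (2.15 × 10^-11 m)²)
V = 2.23 × 10^-1 V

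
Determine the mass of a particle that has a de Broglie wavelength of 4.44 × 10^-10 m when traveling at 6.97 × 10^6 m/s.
2.14 × 10^-31 kg

From the de Broglie relation λ = h/(mv), we solve for m:

m = h/(λv)
m = (6.626 × 10^-34 J·s) / (4.44 × 10^-10 m × 6.97 × 10^6 m/s)
m = 2.14 × 10^-31 kg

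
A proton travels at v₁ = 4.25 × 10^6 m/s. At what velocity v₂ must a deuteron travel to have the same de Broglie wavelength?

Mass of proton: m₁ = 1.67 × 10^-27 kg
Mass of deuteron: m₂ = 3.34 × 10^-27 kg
v₂ = 2.12 × 10^6 m/s

For equal de Broglie wavelengths: λ₁ = λ₂

h/(m₁v₁) = h/(m₂v₂)
m₁v₁ = m₂v₂
v₂ = v₁ · (m₁/m₂)

v₂ = 4.25 × 10^6 m/s × (1.67 × 10^-27 kg / 3.34 × 10^-27 kg)
v₂ = 2.12 × 10^6 m/s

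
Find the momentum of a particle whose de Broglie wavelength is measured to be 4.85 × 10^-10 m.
1.37 × 10^-24 kg·m/s

From the de Broglie relation λ = h/p, we solve for p:

p = h/λ
p = (6.626 × 10^-34 J·s) / (4.85 × 10^-10 m)
p = 1.37 × 10^-24 kg·m/s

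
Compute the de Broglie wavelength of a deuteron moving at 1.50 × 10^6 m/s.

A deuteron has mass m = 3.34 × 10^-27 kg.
1.32 × 10^-13 m

Using the de Broglie relation λ = h/(mv):

λ = h/(mv)
λ = (6.626 × 10^-34 J·s) / (3.34 × 10^-27 kg × 1.50 × 10^6 m/s)
λ = 1.32 × 10^-13 m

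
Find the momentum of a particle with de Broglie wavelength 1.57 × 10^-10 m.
4.22 × 10^-24 kg·m/s

From the de Broglie relation λ = h/p, we solve for p:

p = h/λ
p = (6.626 × 10^-34 J·s) / (1.57 × 10^-10 m)
p = 4.22 × 10^-24 kg·m/s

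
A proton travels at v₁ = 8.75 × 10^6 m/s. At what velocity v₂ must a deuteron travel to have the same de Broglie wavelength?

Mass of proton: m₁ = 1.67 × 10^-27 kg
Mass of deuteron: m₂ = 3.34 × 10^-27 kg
v₂ = 4.38 × 10^6 m/s

For equal de Broglie wavelengths: λ₁ = λ₂

h/(m₁v₁) = h/(m₂v₂)
m₁v₁ = m₂v₂
v₂ = v₁ · (m₁/m₂)

v₂ = 8.75 × 10^6 m/s × (1.67 × 10^-27 kg / 3.34 × 10^-27 kg)
v₂ = 4.38 × 10^6 m/s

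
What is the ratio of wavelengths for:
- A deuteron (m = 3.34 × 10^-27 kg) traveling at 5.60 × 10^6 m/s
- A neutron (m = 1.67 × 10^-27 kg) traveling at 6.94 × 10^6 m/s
λ₁/λ₂ = 0.620

Using λ = h/(mv):

λ₁ = h/(m₁v₁) = 3.54 × 10^-14 m
λ₂ = h/(m₂v₂) = 5.72 × 10^-14 m

Ratio λ₁/λ₂ = (m₂v₂)/(m₁v₁)
         = (1.67 × 10^-27 kg × 6.94 × 10^6 m/s) / (3.34 × 10^-27 kg × 5.60 × 10^6 m/s)
         = 0.620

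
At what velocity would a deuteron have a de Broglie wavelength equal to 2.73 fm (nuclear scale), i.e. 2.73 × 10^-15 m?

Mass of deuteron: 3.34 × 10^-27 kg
7.27 × 10^7 m/s

From λ = h/(mv), solve for v:

v = h/(mλ)
v = (6.626 × 10^-34 J·s) / (3.34 × 10^-27 kg × 2.73 × 10^-15 m)
v = 7.27 × 10^7 m/s

Note: This velocity is 24.2% of the speed of light, so relativistic corrections would be needed for a more accurate calculation.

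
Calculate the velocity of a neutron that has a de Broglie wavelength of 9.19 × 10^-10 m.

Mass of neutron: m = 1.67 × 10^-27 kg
4.32 × 10^2 m/s

From the de Broglie relation λ = h/(mv), we solve for v:

v = h/(mλ)
v = (6.626 × 10^-34 J·s) / (1.67 × 10^-27 kg × 9.19 × 10^-10 m)
v = 4.32 × 10^2 m/s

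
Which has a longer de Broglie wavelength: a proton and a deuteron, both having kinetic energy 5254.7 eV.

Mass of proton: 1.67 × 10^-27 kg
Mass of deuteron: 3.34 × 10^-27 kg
The proton has the longer wavelength.

Using λ = h/√(2mKE):

For proton: λ₁ = h/√(2m₁KE) = 3.95 × 10^-13 m
For deuteron: λ₂ = h/√(2m₂KE) = 2.79 × 10^-13 m

Since λ ∝ 1/√m at constant kinetic energy, the lighter particle has the longer wavelength.

The proton has the longer de Broglie wavelength.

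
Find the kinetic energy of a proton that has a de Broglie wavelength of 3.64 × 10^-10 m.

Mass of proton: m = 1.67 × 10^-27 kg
9.92 × 10^-22 J (or 6.19 × 10^-3 eV)

From λ = h/√(2mKE), we solve for KE:

λ² = h²/(2mKE)
KE = h²/(2mλ²)
KE = (6.626 × 10^-34 J·s)² / (2 × 1.67 × 10^-27 kg × (3.64 × 10^-10 m)²)
KE = 9.92 × 10^-22 J
KE = 6.19 × 10^-3 eV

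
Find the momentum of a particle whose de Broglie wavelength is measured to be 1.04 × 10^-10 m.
6.37 × 10^-24 kg·m/s

From the de Broglie relation λ = h/p, we solve for p:

p = h/λ
p = (6.626 × 10^-34 J·s) / (1.04 × 10^-10 m)
p = 6.37 × 10^-24 kg·m/s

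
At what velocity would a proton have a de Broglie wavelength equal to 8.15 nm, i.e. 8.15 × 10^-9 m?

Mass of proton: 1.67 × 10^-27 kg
4.87 × 10^1 m/s

From λ = h/(mv), solve for v:

v = h/(mλ)
v = (6.626 × 10^-34 J·s) / (1.67 × 10^-27 kg × 8.15 × 10^-9 m)
v = 4.87 × 10^1 m/s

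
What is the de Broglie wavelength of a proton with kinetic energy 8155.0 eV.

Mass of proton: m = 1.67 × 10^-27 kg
3.17 × 10^-13 m

Using λ = h/√(2mKE):

First convert KE to Joules: KE = 8155.0 eV = 1.307 × 10^-15 J

λ = h/√(2mKE)
λ = (6.626 × 10^-34 J·s) / √(2 × 1.67 × 10^-27 kg × 1.307 × 10^-15 J)
λ = 3.17 × 10^-13 m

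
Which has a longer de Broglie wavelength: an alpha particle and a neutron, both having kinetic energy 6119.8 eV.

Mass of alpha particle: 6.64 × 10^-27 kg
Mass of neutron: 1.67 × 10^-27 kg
The neutron has the longer wavelength.

Using λ = h/√(2mKE):

For alpha particle: λ₁ = h/√(2m₁KE) = 1.84 × 10^-13 m
For neutron: λ₂ = h/√(2m₂KE) = 3.66 × 10^-13 m

Since λ ∝ 1/√m at constant kinetic energy, the lighter particle has the longer wavelength.

The neutron has the longer de Broglie wavelength.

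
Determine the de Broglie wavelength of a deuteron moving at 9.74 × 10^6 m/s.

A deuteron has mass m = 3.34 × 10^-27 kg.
2.04 × 10^-14 m

Using the de Broglie relation λ = h/(mv):

λ = h/(mv)
λ = (6.626 × 10^-34 J·s) / (3.34 × 10^-27 kg × 9.74 × 10^6 m/s)
λ = 2.04 × 10^-14 m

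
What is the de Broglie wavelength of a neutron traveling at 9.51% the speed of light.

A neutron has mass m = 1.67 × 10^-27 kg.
1.39 × 10^-14 m

Using the de Broglie relation λ = h/(mv):

v = 9.51% × c = 2.851 × 10^7 m/s

λ = h/(mv)
λ = (6.626 × 10^-34 J·s) / (1.67 × 10^-27 kg × 2.851 × 10^7 m/s)
λ = 1.39 × 10^-14 m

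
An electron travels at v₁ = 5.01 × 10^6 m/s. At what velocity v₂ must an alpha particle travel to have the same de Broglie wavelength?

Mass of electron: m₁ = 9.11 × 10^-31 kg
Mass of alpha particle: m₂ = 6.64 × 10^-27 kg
v₂ = 6.87 × 10^2 m/s

For equal de Broglie wavelengths: λ₁ = λ₂

h/(m₁v₁) = h/(m₂v₂)
m₁v₁ = m₂v₂
v₂ = v₁ · (m₁/m₂)

v₂ = 5.01 × 10^6 m/s × (9.11 × 10^-31 kg / 6.64 × 10^-27 kg)
v₂ = 6.87 × 10^2 m/s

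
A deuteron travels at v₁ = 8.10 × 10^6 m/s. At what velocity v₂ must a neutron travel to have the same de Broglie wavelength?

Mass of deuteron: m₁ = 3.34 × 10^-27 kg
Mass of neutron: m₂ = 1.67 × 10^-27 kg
v₂ = 1.62 × 10^7 m/s

For equal de Broglie wavelengths: λ₁ = λ₂

h/(m₁v₁) = h/(m₂v₂)
m₁v₁ = m₂v₂
v₂ = v₁ · (m₁/m₂)

v₂ = 8.10 × 10^6 m/s × (3.34 × 10^-27 kg / 1.67 × 10^-27 kg)
v₂ = 1.62 × 10^7 m/s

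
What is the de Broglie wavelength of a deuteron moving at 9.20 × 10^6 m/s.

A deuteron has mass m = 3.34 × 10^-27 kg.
2.16 × 10^-14 m

Using the de Broglie relation λ = h/(mv):

λ = h/(mv)
λ = (6.626 × 10^-34 J·s) / (3.34 × 10^-27 kg × 9.20 × 10^6 m/s)
λ = 2.16 × 10^-14 m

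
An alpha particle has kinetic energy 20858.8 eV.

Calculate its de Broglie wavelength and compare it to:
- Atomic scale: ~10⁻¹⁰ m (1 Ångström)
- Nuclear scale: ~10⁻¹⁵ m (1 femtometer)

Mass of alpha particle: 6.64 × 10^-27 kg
λ = 9.95 × 10^-14 m, which is between nuclear and atomic scales.

Using λ = h/√(2mKE):

KE = 20858.8 eV = 3.342 × 10^-15 J

λ = h/√(2mKE)
λ = (6.626 × 10^-34 J·s) / √(2 × 6.64 × 10^-27 kg × 3.342 × 10^-15 J)
λ = 9.95 × 10^-14 m

Comparison:
- Atomic scale (10⁻¹⁰ m): λ is 0.00099× this size
- Nuclear scale (10⁻¹⁵ m): λ is 99× this size

The wavelength is between nuclear and atomic scales.

This wavelength is appropriate for probing atomic structure but too large for nuclear physics experiments.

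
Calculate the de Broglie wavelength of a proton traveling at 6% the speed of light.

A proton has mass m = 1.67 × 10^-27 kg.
2.21 × 10^-14 m

Using the de Broglie relation λ = h/(mv):

v = 6% × c = 1.799 × 10^7 m/s

λ = h/(mv)
λ = (6.626 × 10^-34 J·s) / (1.67 × 10^-27 kg × 1.799 × 10^7 m/s)
λ = 2.21 × 10^-14 m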